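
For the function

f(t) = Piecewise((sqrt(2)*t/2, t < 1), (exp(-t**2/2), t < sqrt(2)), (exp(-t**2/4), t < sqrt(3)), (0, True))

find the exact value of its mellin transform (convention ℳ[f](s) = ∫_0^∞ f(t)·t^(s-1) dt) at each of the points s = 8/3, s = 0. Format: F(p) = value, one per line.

F(8/3) = -2*2**(2/3)*uppergamma(4/3, 3/4) - 2**(1/3)*uppergamma(4/3, 1) + 3*sqrt(2)/22 + 2**(1/3)*uppergamma(4/3, 1/2) + 2*2**(2/3)*uppergamma(4/3, 1/2)
F(0) = Ei(-3/4)/2 + Ei(-1)/2 - Ei(-1/2) + sqrt(2)/2

undo the common scale on t: sqrt(2)*t on [0, 1/2); exp(-2*t**2) on [1/2, sqrt(2)/2); exp(-t**2) on [sqrt(2)/2, sqrt(3)/2)
strip the power substitution: sqrt(2)*sqrt(t) on [0, 1/4); exp(-2*t) on [1/4, 1/2); exp(-t) on [1/2, 3/4)
remove the common scale on t first: sqrt(t) on [0, 1/2); exp(-t) on [1/2, 1); exp(-t/2) on [1, 3/2)
linearity at 1, sqrt(2) turns ℳ[f](s) into 3 summed integrals
segment [0, 1) carries sqrt(2)*t/2; integrate it
for t in [1, sqrt(2)): the term is ∫ exp(-t**2/2)·t^(s-1)
between sqrt(2) and sqrt(3) the integrand is exp(-t**2/4)·t^(s-1)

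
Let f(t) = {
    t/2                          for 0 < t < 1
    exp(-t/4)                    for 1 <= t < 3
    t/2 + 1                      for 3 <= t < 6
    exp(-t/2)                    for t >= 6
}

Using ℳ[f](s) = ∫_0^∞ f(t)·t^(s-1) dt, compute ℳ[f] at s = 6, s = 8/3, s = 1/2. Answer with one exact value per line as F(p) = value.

the common scale on t comes off first: t on [0, 1/2); exp(-t/2) on [1/2, 3/2); t + 1 on [3/2, 3); …
summing 4 kernel integrals split by 1, 3, 6 yields ℳ[f](s)
over [0, 1), the kernel integral of t/2 enters the sum
on [1, 3): add ∫ exp(-t/4)·t^(s-1) dt
the [3, 6) slice contributes ∫ (t/2 + 1)·t^(s-1) dt
∫ exp(-t/2)·t^(s-1) over [6, ∞)

F(6) = -1040412*exp(-3/4) + 141312*exp(-3) + 384913/14 + 631124*exp(-1/4)
F(8/3) = -32*2**(1/3)*uppergamma(8/3, 3/4) - 621*3**(2/3)/88 + 3/22 + 4*2**(2/3)*uppergamma(8/3, 3) + 32*2**(1/3)*uppergamma(8/3, 1/4) + 945*6**(2/3)/22
F(1/2) = -3*sqrt(3) - 2*sqrt(pi)*erfc(sqrt(3)/2) + sqrt(2)*sqrt(pi)*erfc(sqrt(3)) + 1/3 + 2*sqrt(pi)*erfc(1/2) + 4*sqrt(6)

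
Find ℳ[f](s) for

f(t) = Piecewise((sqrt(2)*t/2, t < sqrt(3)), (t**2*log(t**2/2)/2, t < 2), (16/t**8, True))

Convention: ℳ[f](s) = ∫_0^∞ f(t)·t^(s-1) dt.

(32*2**s*s*(s - 8)*(s + 1)*log(2) - 64*2**s*(s - 8)*(s + 1) + 64*2**s*(s - 8)*(s + 1)*log(2) - 2**s*(s + 1)*(s**2 + 4*s + 4) + 3**(s/2)*s*(s - 8)*(s + 1)*(-24*log(3) + 24*log(2)) + 3**(s/2)*(s - 8)*(s + 1)*(-48*log(3) + 48*log(2)) + 48*3**(s/2)*(s - 8)*(s + 1) + 8*3**(s/2)*sqrt(6)*(s - 8)*(s**2 + 4*s + 4))/(16*(s - 8)*(s + 1)*(s**2 + 4*s + 4))
  -1 < Re(s) < 8

undo the power substitution: sqrt(2)*sqrt(t)/2 on [0, 3); t*log(t/2)/2 on [3, 4); 16/t**4 on [4, ∞)
reversing the common scale on t: sqrt(t) on [0, 3/2); t*log(t) on [3/2, 2); t**(-4) on [2, ∞)
summing 3 kernel integrals split by sqrt(3), 2 yields ℳ[f](s)
piece [0, sqrt(3)): integrate sqrt(2)*t/2 against the kernel
between sqrt(3) and 2 the integrand is t**2*log(t**2/2)/2·t^(s-1)
over [2, ∞), the kernel integral of 16/t**8 enters the sum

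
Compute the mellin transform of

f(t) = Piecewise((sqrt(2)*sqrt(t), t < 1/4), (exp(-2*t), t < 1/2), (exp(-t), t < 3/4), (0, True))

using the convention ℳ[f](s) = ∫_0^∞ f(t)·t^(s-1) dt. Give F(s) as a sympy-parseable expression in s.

(2**s*(2*s + 1)*uppergamma(s, 1/2) - 2**s*(2*s + 1)*uppergamma(s, 1) + 4**s*(2*s + 1)*uppergamma(s, 1/2) - 4**s*(2*s + 1)*uppergamma(s, 3/4) + sqrt(2))/(4**s*(2*s + 1))
  Re(s) > -1/2

back out the common scale on t: sqrt(t) on [0, 1/2); exp(-t) on [1/2, 1); exp(-t/2) on [1, 3/2)
breakpoints 1/4, 1/2: one integral from each of the 3 segments
[0, 1/4) adds the kernel integral of sqrt(2)*sqrt(t)
∫ over [1/4, 1/2) of exp(-2*t)·t^(s-1) joins the sum
on [1/2, 3/4): add ∫ exp(-t)·t^(s-1) dt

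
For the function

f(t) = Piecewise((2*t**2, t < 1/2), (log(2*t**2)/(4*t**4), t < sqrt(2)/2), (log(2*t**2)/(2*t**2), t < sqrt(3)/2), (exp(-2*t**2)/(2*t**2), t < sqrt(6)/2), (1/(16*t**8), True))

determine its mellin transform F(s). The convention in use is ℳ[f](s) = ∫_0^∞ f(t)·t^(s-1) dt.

2**(1 - s/2)*(108*2**(s/2 - 1)*(s/2 - 4)*(s/2 - 1)**2*(s/2 + 1)*(-s + (s/2 - 1)**2 + 3)*uppergamma(s/2 - 1, 3/2) - 108*2**(s/2 - 1)*(s/2 - 4)*(s/2 - 1)**2*(s/2 + 1)*(-s + (s/2 - 1)**2 + 3)*uppergamma(s/2 - 1, 3) - 108*2**(s/2 - 1)*(s/2 - 4)*(s/2 - 1)**2*(s/2 + 1) + 108*2**(s/2 - 1)*(s/2 - 4)*(s/2 + 1)*(-s + (s/2 - 1)**2 + 3) - 108*3**(s/2 - 1)*(s/2 - 4)*(s/2 - 1)*(s/2 + 1)*(-s + (s/2 - 1)**2 + 3)*log(2) + 108*3**(s/2 - 1)*(s/2 - 4)*(s/2 - 1)*(s/2 + 1)*(-s + (s/2 - 1)**2 + 3)*log(3) - 108*3**(s/2 - 1)*(s/2 - 4)*(s/2 + 1)*(-s + (s/2 - 1)**2 + 3) - 4*6**(s/2 - 1)*(s/2 - 1)**2*(s/2 + 1)*(-s + (s/2 - 1)**2 + 3) + 216*(s/2 - 4)*(s/2 - 1)**3*(s/2 + 1)*log(2) - 216*(s/2 - 4)*(s/2 - 1)**2*(s/2 + 1)*log(2) + 216*(s/2 - 4)*(s/2 - 1)**2*(s/2 + 1) + 27*(s/2 - 4)*(s/2 - 1)**2*(-s + (s/2 - 1)**2 + 3))/(216*2**(s/2)*(s/2 - 4)*(s/2 - 1)**2*(s/2 + 1)*(-s + (s/2 - 1)**2 + 3))
  -2 < Re(s) < 8

back out the power substitution: 2*t on [0, 1/4); log(2*t)/(4*t**2) on [1/4, 1/2); log(2*t)/(2*t) on [1/2, 3/4); …
reversing the common scale on t: t on [0, 1/2); log(t)/t**2 on [1/2, 1); log(t)/t on [1, 3/2); …
back out the shared t-power: t**2 on [0, 1/2); log(t)/t on [1/2, 1); log(t) on [1, 3/2); …
linearity at 1/2, sqrt(2)/2, sqrt(3)/2, sqrt(6)/2 turns ℳ[f](s) into 5 summed integrals
segment [0, 1/2) carries 2*t**2; integrate it
∫ over [1/2, sqrt(2)/2) of log(2*t**2)/(4*t**4)·t^(s-1) joins the sum
on [sqrt(2)/2, sqrt(3)/2): add ∫ log(2*t**2)/(2*t**2)·t^(s-1) dt
between sqrt(3)/2 and sqrt(6)/2 the integrand is exp(-2*t**2)/(2*t**2)·t^(s-1)
on [sqrt(6)/2, ∞) integrate f = 1/(16*t**8) against the kernel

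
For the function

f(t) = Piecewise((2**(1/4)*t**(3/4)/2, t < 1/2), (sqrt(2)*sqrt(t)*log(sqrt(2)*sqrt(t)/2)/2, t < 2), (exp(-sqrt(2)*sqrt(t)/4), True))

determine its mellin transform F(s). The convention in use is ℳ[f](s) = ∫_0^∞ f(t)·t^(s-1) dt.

(2*2**(4*s)*(4*s + 3)*(4*s**2 + 4*s + 1)*uppergamma(2*s, 1/2) - 2*2**(2*s)*(4*s + 3) + s*(4*s + 3)*log(4) + 4*s + (4*s + 3)*log(2) + sqrt(2)*(4*s**2 + 4*s + 1) + 3)/(2**s*(4*s + 3)*(4*s**2 + 4*s + 1))
  Re(s) > -3/4

strip the common scale on t: t**(3/4) on [0, 1/4); sqrt(t)*log(sqrt(t)) on [1/4, 1); exp(-sqrt(t)/2) on [1, ∞)
peel off the power substitution: t**(3/2) on [0, 1/2); t*log(t) on [1/2, 1); exp(-t/2) on [1, ∞)
the 3 pieces separated at 1/2, 2 each add one integral
on [0, 1/2): add ∫ 2**(1/4)*t**(3/4)/2·t^(s-1) dt
between 1/2 and 2 the integrand is sqrt(2)*sqrt(t)*log(sqrt(2)*sqrt(t)/2)/2·t^(s-1)
∫ exp(-sqrt(2)*sqrt(t)/4)·t^(s-1) over [2, ∞)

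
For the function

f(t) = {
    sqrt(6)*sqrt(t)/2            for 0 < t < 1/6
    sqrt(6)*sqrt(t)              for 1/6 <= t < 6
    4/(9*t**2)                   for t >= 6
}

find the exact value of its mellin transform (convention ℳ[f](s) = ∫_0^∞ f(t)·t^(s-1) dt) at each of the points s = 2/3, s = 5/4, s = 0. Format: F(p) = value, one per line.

invert the common scale on t to get sqrt(2)*sqrt(t)/2 on [0, 1/2); sqrt(2)*sqrt(t) on [1/2, 18); 4/t**2 on [18, ∞)
reversing the common scale on t: sqrt(t) on [0, 1/4); 2*sqrt(t) on [1/4, 9); t**(-2) on [9, ∞)
peel off the power substitution: t on [0, 1/2); 2*t on [1/2, 3); t**(-4) on [3, ∞)
linearity at 1/6, 6 turns ℳ[f](s) into 3 summed integrals
segment 0 to 1/6 holds sqrt(6)*sqrt(t)/2; add its integral
[1/6, 6) adds the kernel integral of sqrt(6)*sqrt(t)
on [6, ∞): add ∫ 4/(9*t**2)·t^(s-1) dt

F(2/3) = 6**(1/3)*(-54 + 3895*6**(1/3))/756
F(5/4) = 6**(3/4)*(-27 + 11720*sqrt(6))/3402
F(0) = 1783/162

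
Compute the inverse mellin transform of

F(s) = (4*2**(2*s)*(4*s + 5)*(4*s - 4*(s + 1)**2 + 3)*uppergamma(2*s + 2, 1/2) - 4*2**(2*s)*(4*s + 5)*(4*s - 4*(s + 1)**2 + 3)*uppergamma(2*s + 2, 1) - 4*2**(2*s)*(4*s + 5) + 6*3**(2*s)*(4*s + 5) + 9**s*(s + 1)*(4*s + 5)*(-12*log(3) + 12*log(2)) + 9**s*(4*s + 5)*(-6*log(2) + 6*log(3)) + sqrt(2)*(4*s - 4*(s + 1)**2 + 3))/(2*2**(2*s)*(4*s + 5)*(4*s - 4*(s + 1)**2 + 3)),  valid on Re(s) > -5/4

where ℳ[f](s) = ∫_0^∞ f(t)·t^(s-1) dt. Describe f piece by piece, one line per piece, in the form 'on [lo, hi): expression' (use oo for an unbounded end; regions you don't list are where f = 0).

on [0, 1/4): t**(5/4)
on [1/4, 1): t*exp(-sqrt(t))
on [1, 9/4): sqrt(t)*log(sqrt(t))

invert the power substitution to get t**(5/2) on [0, 1/2); t**2*exp(-t) on [1/2, 1); t*log(t) on [1, 3/2)
remove the shared t-power first: sqrt(t) on [0, 1/2); exp(-t) on [1/2, 1); log(t)/t on [1, 3/2)
split f at 1/4, 1: ℳ[f](s) collects 3 kernel integrals
between 0 and 1/4 the integrand is t**(5/4)·t^(s-1)
segment [1/4, 1) carries t*exp(-sqrt(t)); integrate it
segment [1, 9/4) carries sqrt(t)*log(sqrt(t)); integrate it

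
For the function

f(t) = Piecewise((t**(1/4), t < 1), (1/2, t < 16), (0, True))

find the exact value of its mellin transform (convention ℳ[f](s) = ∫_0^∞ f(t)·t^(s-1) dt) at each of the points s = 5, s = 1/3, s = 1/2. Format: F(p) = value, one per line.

F(5) = 4404023/42
F(1/3) = 3/14 + 3*2**(1/3)
F(1/2) = 13/3

back out the power substitution: sqrt(t) on [0, 1); 1/2 on [1, 4)
undo the power substitution: t on [0, 1); 1/2 on [1, 2)
breakpoints 1: one integral from each of the 2 segments
on [0, 1): add ∫ t**(1/4)·t^(s-1) dt
segment 1 to 16 holds 1/2; add its integral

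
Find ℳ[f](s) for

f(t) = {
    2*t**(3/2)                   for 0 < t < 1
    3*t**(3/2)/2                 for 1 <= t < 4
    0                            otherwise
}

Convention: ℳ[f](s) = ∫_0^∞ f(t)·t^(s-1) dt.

split f at 1: ℳ[f](s) collects 2 kernel integrals
piece [0, 1): integrate 2*t**(3/2) against the kernel
∫ over [1, 4) of 3*t**(3/2)/2·t^(s-1) joins the sum

(24*2**(2*s) + 1)/(2*s + 3)
  Re(s) > -3/2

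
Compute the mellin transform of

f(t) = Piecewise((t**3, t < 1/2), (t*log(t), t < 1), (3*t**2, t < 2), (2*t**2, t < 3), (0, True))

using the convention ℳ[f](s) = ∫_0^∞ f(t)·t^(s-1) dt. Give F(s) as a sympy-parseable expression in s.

(32*2**(2*s)*(s + 3)*(2*s - (s + 2)**2 + 3) + 8*2**s*(s + 2)*(s + 3) - 24*2**s*(s + 3)*(2*s - (s + 2)**2 + 3) + 144*6**s*(s + 3)*(2*s - (s + 2)**2 + 3) - 4*(s + 2)**2*(s + 3)*log(2) - 4*(s + 2)*(s + 3) + 4*(s + 2)*(s + 3)*log(2) + (s + 2)*(2*s - (s + 2)**2 + 3))/(8*2**s*(s + 2)*(s + 3)*(2*s - (s + 2)**2 + 3))
  Re(s) > -3

peel off the shared t-power: t on [0, 1/2); log(t)/t on [1/2, 1); 3 on [1, 2); …
linearity at 1/2, 1, 2 turns ℳ[f](s) into 4 summed integrals
on [0, 1/2): add ∫ t**3·t^(s-1) dt
the [1/2, 1) slice contributes ∫ t*log(t)·t^(s-1) dt
segment 1 to 2 holds 3*t**2; add its integral
[2, 3) adds the kernel integral of 2*t**2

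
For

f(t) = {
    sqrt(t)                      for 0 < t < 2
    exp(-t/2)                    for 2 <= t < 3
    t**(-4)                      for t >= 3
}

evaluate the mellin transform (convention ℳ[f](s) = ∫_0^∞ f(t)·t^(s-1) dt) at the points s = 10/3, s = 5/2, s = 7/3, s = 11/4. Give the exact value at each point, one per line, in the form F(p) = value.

F(10/3) = -8*2**(1/3)*uppergamma(10/3, 3/2) + 3**(1/3)/2 + 48*2**(5/6)/23 + 8*2**(1/3)*uppergamma(10/3, 1)
F(5/2) = -12*sqrt(3)*exp(-3/2) - 3*sqrt(2)*sqrt(pi)*erfc(sqrt(6)/2) + 2*sqrt(3)/27 + 3*sqrt(2)*sqrt(pi)*erfc(1) + 8/3 + 10*sqrt(2)*exp(-1)
F(7/3) = -4*2**(1/3)*uppergamma(7/3, 3/2) + 3**(1/3)/15 + 24*2**(5/6)/17 + 4*2**(1/3)*uppergamma(7/3, 1)
F(11/4) = -4*2**(3/4)*uppergamma(11/4, 3/2) + 4*3**(3/4)/45 + 32*2**(1/4)/13 + 4*2**(3/4)*uppergamma(11/4, 1)

summing 3 kernel integrals split by 2, 3 yields ℳ[f](s)
over [0, 2), the kernel integral of sqrt(t) enters the sum
over [2, 3), the kernel integral of exp(-t/2) enters the sum
on [3, ∞) integrate f = t**(-4) against the kernel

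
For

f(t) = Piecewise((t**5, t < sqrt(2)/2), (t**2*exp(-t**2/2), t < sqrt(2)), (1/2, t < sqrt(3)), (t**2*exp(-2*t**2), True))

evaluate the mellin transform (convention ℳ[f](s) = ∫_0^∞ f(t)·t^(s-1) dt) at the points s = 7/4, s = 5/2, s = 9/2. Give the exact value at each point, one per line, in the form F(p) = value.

F(7/4) = -2**(7/8)*uppergamma(15/8, 1) - 2*2**(7/8)/7 + 2**(1/8)*uppergamma(15/8, 6)/8 + 2**(5/8)/108 + 2*3**(7/8)/7 + 2**(7/8)*uppergamma(15/8, 1/4)
F(5/2) = -2*2**(1/4)*uppergamma(9/4, 1) - 47*2**(1/4)/120 + 2**(3/4)*uppergamma(9/4, 6)/16 + 3*3**(1/4)/5 + 2*2**(1/4)*uppergamma(9/4, 1/4)
F(9/2) = -4*2**(1/4)*uppergamma(13/4, 1) - 1207*2**(1/4)/2736 + 2**(3/4)*uppergamma(13/4, 6)/32 + 3**(1/4) + 4*2**(1/4)*uppergamma(13/4, 1/4)

peel off the power substitution: t**(5/2) on [0, 1/2); t*exp(-t/2) on [1/2, 2); 1/2 on [2, 3); …
invert the shared t-power to get t**(3/2) on [0, 1/2); exp(-t/2) on [1/2, 2); 1/(2*t) on [2, 3); …
f breaks at sqrt(2)/2, sqrt(2), sqrt(3) into 4 integrals to sum
on [0, sqrt(2)/2) integrate f = t**5 against the kernel
over [sqrt(2)/2, sqrt(2)), the kernel integral of t**2*exp(-t**2/2) enters the sum
between sqrt(2) and sqrt(3) the integrand is 1/2·t^(s-1)
[sqrt(3), ∞) adds the kernel integral of t**2*exp(-2*t**2)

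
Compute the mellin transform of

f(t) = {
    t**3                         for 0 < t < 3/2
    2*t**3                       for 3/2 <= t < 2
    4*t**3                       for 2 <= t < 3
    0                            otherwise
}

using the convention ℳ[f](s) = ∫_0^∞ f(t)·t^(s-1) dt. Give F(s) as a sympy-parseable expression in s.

(-128*2**s + 864*3**s - 27*(3/2)**s)/(8*(s + 3))
  Re(s) > -3

summing 3 kernel integrals split by 3/2, 2 yields ℳ[f](s)
piece [0, 3/2): integrate t**3 against the kernel
on [3/2, 2) integrate f = 2*t**3 against the kernel
between 2 and 3 the integrand is 4*t**3·t^(s-1)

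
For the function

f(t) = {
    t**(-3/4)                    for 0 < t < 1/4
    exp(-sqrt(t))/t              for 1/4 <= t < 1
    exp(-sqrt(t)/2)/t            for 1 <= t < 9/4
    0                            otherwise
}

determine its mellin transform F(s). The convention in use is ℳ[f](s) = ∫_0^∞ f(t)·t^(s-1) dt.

strip the shared t-power: t**(1/4) on [0, 1/4); exp(-sqrt(t)) on [1/4, 1); exp(-sqrt(t)/2) on [1, 9/4)
strip the power substitution: sqrt(t) on [0, 1/2); exp(-t) on [1/2, 1); exp(-t/2) on [1, 3/2)
decompose at 1/4, 1; ℳ[f](s) sums the 3 pieces' integrals
piece [0, 1/4): integrate t**(-3/4) against the kernel
∫ over [1/4, 1) of exp(-sqrt(t))/t·t^(s-1) joins the sum
over [1, 9/4), the kernel integral of exp(-sqrt(t)/2)/t enters the sum

(16**s*(4*s - 3)*uppergamma(2*s - 2, 1/2) - 16**s*(4*s - 3)*uppergamma(2*s - 2, 3/4) + 4*2**(2*s)*(4*s - 3)*uppergamma(2*s - 2, 1/2) - 4*2**(2*s)*(4*s - 3)*uppergamma(2*s - 2, 1) + 16*sqrt(2))/(2*2**(2*s)*(4*s - 3))
  Re(s) > 3/4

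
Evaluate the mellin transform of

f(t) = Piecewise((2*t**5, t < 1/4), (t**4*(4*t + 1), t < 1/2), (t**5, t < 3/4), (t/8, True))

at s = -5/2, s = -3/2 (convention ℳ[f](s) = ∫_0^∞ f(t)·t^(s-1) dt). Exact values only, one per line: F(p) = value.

F(-5/2) = -13/120 + 403*sqrt(3)/2160 + 19*sqrt(2)/60
F(-3/2) = -19/1120 + 29*sqrt(2)/280 + 305*sqrt(3)/1344

the shared t-power comes off first: 2*t**3 on [0, 1/4); t**2*(4*t + 1) on [1/4, 1/2); t**3 on [1/2, 3/4); …
strip the shared t-power: 2*t on [0, 1/4); 4*t + 1 on [1/4, 1/2); t on [1/2, 3/4); …
back out the common scale on t: t on [0, 1/2); 2*t + 1 on [1/2, 1); t/2 on [1, 3/2); …
summing 4 kernel integrals split by 1/4, 1/2, 3/4 yields ℳ[f](s)
∫ 2*t**5·t^(s-1) over [0, 1/4)
[1/4, 1/2) adds the kernel integral of t**4*(4*t + 1)
on [1/2, 3/4): add ∫ t**5·t^(s-1) dt
for t in [3/4, ∞): the term is ∫ t/8·t^(s-1)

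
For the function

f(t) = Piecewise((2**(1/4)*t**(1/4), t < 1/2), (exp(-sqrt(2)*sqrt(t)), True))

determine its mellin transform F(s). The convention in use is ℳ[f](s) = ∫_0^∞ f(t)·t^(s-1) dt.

2*((4*s + 1)*uppergamma(2*s, 1) + 2)/(2**s*(4*s + 1))
  Re(s) > -1/4

invert the common scale on t to get t**(1/4) on [0, 1); exp(-sqrt(t)) on [1, ∞)
reversing the power substitution: sqrt(t) on [0, 1); exp(-t) on [1, ∞)
decompose at 1/2; ℳ[f](s) sums the 2 pieces' integrals
∫ over [0, 1/2) of 2**(1/4)*t**(1/4)·t^(s-1) joins the sum
segment 1/2 to ∞ holds exp(-sqrt(2)*sqrt(t)); add its integral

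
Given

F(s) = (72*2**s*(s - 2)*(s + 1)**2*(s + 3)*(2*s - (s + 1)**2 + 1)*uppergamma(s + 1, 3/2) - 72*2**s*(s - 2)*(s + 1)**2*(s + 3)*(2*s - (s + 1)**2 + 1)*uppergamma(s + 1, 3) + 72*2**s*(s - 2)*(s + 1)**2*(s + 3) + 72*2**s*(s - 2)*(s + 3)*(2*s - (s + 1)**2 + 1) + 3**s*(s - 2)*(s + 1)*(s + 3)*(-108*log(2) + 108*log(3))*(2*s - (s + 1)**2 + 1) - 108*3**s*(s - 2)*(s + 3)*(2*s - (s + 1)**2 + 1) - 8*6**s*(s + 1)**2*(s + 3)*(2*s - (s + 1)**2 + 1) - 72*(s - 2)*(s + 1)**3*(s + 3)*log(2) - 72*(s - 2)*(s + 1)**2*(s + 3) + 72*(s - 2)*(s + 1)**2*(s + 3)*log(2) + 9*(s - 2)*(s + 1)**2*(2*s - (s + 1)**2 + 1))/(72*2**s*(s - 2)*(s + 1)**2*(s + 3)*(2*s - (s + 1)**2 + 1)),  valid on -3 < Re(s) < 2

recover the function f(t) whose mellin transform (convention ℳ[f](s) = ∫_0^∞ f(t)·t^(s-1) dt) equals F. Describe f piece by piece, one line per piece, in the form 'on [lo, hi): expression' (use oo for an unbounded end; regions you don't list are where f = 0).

reversing the shared t-power: t**2 on [0, 1/2); log(t)/t on [1/2, 1); log(t) on [1, 3/2); …
integrate the 5 segments split at 1/2, 1, 3/2, 3, then add the results
segment [0, 1/2) carries t**3; integrate it
over [1/2, 1), the kernel integral of log(t) enters the sum
∫ t*log(t)·t^(s-1) over [1, 3/2)
for t in [3/2, 3): the term is ∫ t*exp(-t)·t^(s-1)
on [3, ∞) integrate f = t**(-2) against the kernel

on [0, 1/2): t**3
on [1/2, 1): log(t)
on [1, 3/2): t*log(t)
on [3/2, 3): t*exp(-t)
on [3, oo): t**(-2)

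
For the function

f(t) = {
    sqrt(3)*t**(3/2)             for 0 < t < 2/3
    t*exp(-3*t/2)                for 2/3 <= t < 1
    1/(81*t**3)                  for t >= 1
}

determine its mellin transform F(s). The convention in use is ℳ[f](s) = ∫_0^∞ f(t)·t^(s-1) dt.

undo the shared t-power: sqrt(3)*sqrt(t) on [0, 2/3); exp(-3*t/2) on [2/3, 1); 1/(81*t**4) on [1, ∞)
strip the common scale on t: sqrt(t) on [0, 2); exp(-t/2) on [2, 3); t**(-4) on [3, ∞)
along the cuts 2/3, 1, ℳ[f](s) splits into 3 integrals
the [0, 2/3) slice contributes ∫ sqrt(3)*t**(3/2)·t^(s-1) dt
between 2/3 and 1 the integrand is t*exp(-3*t/2)·t^(s-1)
∫ over [1, ∞) of 1/(81*t**3)·t^(s-1) joins the sum

(54*2**s*(s - 3)*(2*s + 3)*uppergamma(s + 1, 1) - 54*2**s*(s - 3)*(2*s + 3)*uppergamma(s + 1, 3/2) + 108*2**(s + 1/2)*(s - 3) - 3**s*(2*s + 3))/(81*3**s*(s - 3)*(2*s + 3))
  -3/2 < Re(s) < 3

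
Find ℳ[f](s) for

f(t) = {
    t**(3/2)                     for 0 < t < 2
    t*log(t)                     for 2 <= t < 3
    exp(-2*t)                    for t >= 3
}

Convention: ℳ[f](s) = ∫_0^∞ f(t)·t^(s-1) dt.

(-12**s*s*(2*s + 3)*log(4) - 12**s*(2*s + 3)*log(4) + 12**s*(4*s + 6) + 12**s*sqrt(2)*(4*s**2 + 8*s + 4) + 3*18**s*s*(2*s + 3)*log(3) + 18**s*(-6*s - 9) + 3*18**s*(2*s + 3)*log(3) + 3**s*(2*s + 3)*(s**2 + 2*s + 1)*uppergamma(s, 6))/(6**s*(2*s + 3)*(s**2 + 2*s + 1))
  Re(s) > -3/2

f breaks at 2, 3 into 3 integrals to sum
on [0, 2): add ∫ t**(3/2)·t^(s-1) dt
segment 2 to 3 holds t*log(t); add its integral
∫ exp(-2*t)·t^(s-1) over [3, ∞)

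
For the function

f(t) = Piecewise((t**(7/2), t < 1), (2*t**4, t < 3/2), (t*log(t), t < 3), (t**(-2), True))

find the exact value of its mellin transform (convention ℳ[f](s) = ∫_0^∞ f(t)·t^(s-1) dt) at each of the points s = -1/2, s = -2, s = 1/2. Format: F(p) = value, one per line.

peel off the shared t-power: t**(5/2) on [0, 1); 2*t**3 on [1, 3/2); log(t) on [3/2, 3); …
remove the shared t-power first: t**(3/2) on [0, 1); 2*t**2 on [1, 3/2); log(t)/t on [3/2, 3); …
f breaks at 1, 3/2, 3 into 4 integrals to sum
segment 0 to 1 holds t**(7/2); add its integral
∫ over [1, 3/2) of 2*t**4·t^(s-1) joins the sum
∫ t*log(t)·t^(s-1) over [3/2, 3)
∫ t**(-2)·t^(s-1) over [3, ∞)

F(-1/2) = -538*sqrt(3)/135 - 5/21 + log(2**(sqrt(6))*3**(-sqrt(6) + 2*sqrt(3))) + 83*sqrt(6)/28
F(-2) = log(6**(1/3)/2) + 365/162
F(1/2) = -34*sqrt(3)/27 - 7/36 + log(2**(sqrt(6)/2)*3**(-sqrt(6)/2 + 2*sqrt(3))) + 35*sqrt(6)/24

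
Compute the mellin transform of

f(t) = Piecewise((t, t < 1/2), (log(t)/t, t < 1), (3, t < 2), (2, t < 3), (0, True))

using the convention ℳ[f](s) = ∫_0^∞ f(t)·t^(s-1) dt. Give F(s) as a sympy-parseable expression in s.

(2*2**(2*s)*(s + 1)*(s**2 - 2*s + 1) - 2*2**s*s*(s + 1) - 6*2**s*(s + 1)*(s**2 - 2*s + 1) + 4*6**s*(s + 1)*(s**2 - 2*s + 1) + 4*s**2*(s + 1)*log(2) - 4*s*(s + 1)*log(2) + 4*s*(s + 1) + s*(s**2 - 2*s + 1))/(2*2**s*s*(s + 1)*(s**2 - 2*s + 1))
  Re(s) > -1

along the cuts 1/2, 1, 2, ℳ[f](s) splits into 4 integrals
segment [0, 1/2) carries t; integrate it
on [1/2, 1) integrate f = log(t)/t against the kernel
segment [1, 2) carries 3; integrate it
∫ 2·t^(s-1) over [2, 3)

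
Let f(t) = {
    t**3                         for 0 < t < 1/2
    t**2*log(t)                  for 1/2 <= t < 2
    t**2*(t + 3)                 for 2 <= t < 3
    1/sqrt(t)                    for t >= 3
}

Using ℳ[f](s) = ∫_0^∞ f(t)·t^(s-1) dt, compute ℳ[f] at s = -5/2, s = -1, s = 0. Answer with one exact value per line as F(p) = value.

peel off the shared t-power: t on [0, 1/2); log(t) on [1/2, 2); t + 3 on [2, 3); …
split f at 1/2, 2, 3: ℳ[f](s) collects 4 kernel integrals
∫ over [0, 1/2) of t**3·t^(s-1) joins the sum
[1/2, 2) adds the kernel integral of t**2*log(t)
between 2 and 3 the integrand is t**2*(t + 3)·t^(s-1)
on [3, ∞): add ∫ 1/sqrt(t)·t^(s-1) dt

F(-5/2) = sqrt(2)*(-486*log(2) + sqrt(2) + 648)/162
F(-1) = 2*sqrt(3)/27 + 5*log(2)/2 + 33/8
F(0) = 2*sqrt(3)/3 + 17*log(2)/8 + 207/16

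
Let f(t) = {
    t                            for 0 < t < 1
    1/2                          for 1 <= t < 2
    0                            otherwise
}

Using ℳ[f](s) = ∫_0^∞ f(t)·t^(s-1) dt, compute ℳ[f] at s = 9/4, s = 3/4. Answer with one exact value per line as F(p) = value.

f breaks at 1 into 2 integrals to sum
on [0, 1) integrate f = t against the kernel
∫ over [1, 2) of 1/2·t^(s-1) joins the sum

F(9/4) = 10/117 + 8*2**(1/4)/9
F(3/4) = -2/21 + 2*2**(3/4)/3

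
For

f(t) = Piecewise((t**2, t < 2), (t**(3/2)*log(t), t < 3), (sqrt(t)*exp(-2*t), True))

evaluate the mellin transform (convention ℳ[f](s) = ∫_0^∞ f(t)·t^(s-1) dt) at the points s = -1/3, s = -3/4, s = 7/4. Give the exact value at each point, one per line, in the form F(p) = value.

F(-1/3) = -108*3**(1/6)/49 - 12*2**(1/6)*log(2)/7 + 2**(5/6)*uppergamma(1/6, 6)/2 + 72*2**(1/6)/49 + 6*2**(2/3)/5 + 18*3**(1/6)*log(3)/7
F(-3/4) = -16*3**(3/4)/9 + 2**(1/4)*uppergamma(-1/4, 6) + log(3**(4*3**(3/4)/3)/2**(4*2**(3/4)/3)) + 8*2**(1/4)/5 + 16*2**(3/4)/9
F(7/4) = -432*3**(1/4)/169 - 32*2**(1/4)*log(2)/13 + 2**(3/4)*uppergamma(9/4, 6)/8 + 128*2**(1/4)/169 + 32*2**(3/4)/15 + 108*3**(1/4)*log(3)/13

back out the shared t-power: t**(3/2) on [0, 2); t*log(t) on [2, 3); exp(-2*t) on [3, ∞)
slice at 2, 3, transform all 3 pieces, and sum them
on [0, 2) integrate f = t**2 against the kernel
on [2, 3) integrate f = t**(3/2)*log(t) against the kernel
∫ sqrt(t)*exp(-2*t)·t^(s-1) over [3, ∞)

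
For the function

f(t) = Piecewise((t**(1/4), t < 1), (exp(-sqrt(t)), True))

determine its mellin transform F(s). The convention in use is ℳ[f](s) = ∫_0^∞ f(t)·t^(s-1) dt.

2*((4*s + 1)*uppergamma(2*s, 1) + 2)/(4*s + 1)
  Re(s) > -1/4

the power substitution comes off first: sqrt(t) on [0, 1); exp(-t) on [1, ∞)
the 2 pieces separated at 1 each add one integral
the [0, 1) slice contributes ∫ t**(1/4)·t^(s-1) dt
[1, ∞) adds the kernel integral of exp(-sqrt(t))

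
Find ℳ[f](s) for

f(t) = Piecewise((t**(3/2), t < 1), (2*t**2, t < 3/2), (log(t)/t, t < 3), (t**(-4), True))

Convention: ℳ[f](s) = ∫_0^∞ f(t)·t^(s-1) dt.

(324*2**s*(s - 4)*(s + 2)*(s**2 - 2*s + 1) - 324*2**s*(s - 4)*(2*s + 3)*(s**2 - 2*s + 1) - 108*3**s*s*(s - 4)*(s + 2)*(2*s + 3)*log(3) + 108*3**s*s*(s - 4)*(s + 2)*(2*s + 3)*log(2) - 108*3**s*(s - 4)*(s + 2)*(2*s + 3)*log(2) + 108*3**s*(s - 4)*(s + 2)*(2*s + 3) + 108*3**s*(s - 4)*(s + 2)*(2*s + 3)*log(3) + 729*3**s*(s - 4)*(2*s + 3)*(s**2 - 2*s + 1) + 54*6**s*s*(s - 4)*(s + 2)*(2*s + 3)*log(3) - 54*6**s*(s - 4)*(s + 2)*(2*s + 3)*log(3) - 54*6**s*(s - 4)*(s + 2)*(2*s + 3) - 2*6**s*(s + 2)*(2*s + 3)*(s**2 - 2*s + 1))/(162*2**s*(s - 4)*(s + 2)*(2*s + 3)*(s**2 - 2*s + 1))
  -3/2 < Re(s) < 4

cuts at 1, 3/2, 3: linearity sums the 4 kernel integrals
over [0, 1), the kernel integral of t**(3/2) enters the sum
segment [1, 3/2) carries 2*t**2; integrate it
piece [3/2, 3): integrate log(t)/t against the kernel
between 3 and ∞ the integrand is t**(-4)·t^(s-1)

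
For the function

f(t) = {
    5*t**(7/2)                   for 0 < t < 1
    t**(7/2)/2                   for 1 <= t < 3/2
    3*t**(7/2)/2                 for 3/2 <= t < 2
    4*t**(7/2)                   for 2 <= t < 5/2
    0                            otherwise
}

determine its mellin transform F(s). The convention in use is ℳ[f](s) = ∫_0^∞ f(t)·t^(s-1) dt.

(-5*2**(s + 7/2) - 2*(3/2)**(s + 7/2) + 8*(5/2)**(s + 7/2) + 9)/(2*s + 7)
  Re(s) > -7/2

f breaks at 1, 3/2, 2 into 4 integrals to sum
on [0, 1): add ∫ 5*t**(7/2)·t^(s-1) dt
over [1, 3/2), the kernel integral of t**(7/2)/2 enters the sum
[3/2, 2) adds the kernel integral of 3*t**(7/2)/2
on [2, 5/2) integrate f = 4*t**(7/2) against the kernel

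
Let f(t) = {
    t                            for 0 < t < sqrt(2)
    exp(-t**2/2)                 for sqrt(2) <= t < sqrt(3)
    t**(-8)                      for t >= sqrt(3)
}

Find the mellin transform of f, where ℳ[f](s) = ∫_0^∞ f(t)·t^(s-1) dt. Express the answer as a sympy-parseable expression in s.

(81*2**(s/2)*(s - 8)*(s + 1)*uppergamma(s/2, 1) - 81*2**(s/2)*(s - 8)*(s + 1)*uppergamma(s/2, 3/2) + 162*2**(s/2 + 1/2)*(s - 8) - 2*3**(s/2)*(s + 1))/(162*(s - 8)*(s + 1))
  -1 < Re(s) < 8

strip the power substitution: sqrt(t) on [0, 2); exp(-t/2) on [2, 3); t**(-4) on [3, ∞)
breakpoints sqrt(2), sqrt(3): one integral from each of the 3 segments
the [0, sqrt(2)) slice contributes ∫ t·t^(s-1) dt
∫ exp(-t**2/2)·t^(s-1) over [sqrt(2), sqrt(3))
between sqrt(3) and ∞ the integrand is t**(-8)·t^(s-1)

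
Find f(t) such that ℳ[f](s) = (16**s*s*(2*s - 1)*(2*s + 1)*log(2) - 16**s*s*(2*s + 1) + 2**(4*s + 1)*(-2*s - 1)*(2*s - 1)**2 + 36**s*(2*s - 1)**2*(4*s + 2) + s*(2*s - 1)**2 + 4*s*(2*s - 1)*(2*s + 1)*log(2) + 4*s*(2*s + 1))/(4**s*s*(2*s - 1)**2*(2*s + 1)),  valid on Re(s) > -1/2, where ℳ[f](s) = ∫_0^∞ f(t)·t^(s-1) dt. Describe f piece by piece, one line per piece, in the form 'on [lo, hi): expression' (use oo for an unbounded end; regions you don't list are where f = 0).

on [0, 1/4): sqrt(t)
on [1/4, 4): log(sqrt(t))/sqrt(t)
on [4, 9): 2

peel off the power substitution: t on [0, 1/2); log(t)/t on [1/2, 2); 2 on [2, 3)
strip the shared t-power: t**2 on [0, 1/2); log(t) on [1/2, 2); 2*t on [2, 3)
f breaks at 1/4, 4 into 3 integrals to sum
piece [0, 1/4): integrate sqrt(t) against the kernel
∫ over [1/4, 4) of log(sqrt(t))/sqrt(t)·t^(s-1) joins the sum
piece [4, 9): integrate 2 against the kernel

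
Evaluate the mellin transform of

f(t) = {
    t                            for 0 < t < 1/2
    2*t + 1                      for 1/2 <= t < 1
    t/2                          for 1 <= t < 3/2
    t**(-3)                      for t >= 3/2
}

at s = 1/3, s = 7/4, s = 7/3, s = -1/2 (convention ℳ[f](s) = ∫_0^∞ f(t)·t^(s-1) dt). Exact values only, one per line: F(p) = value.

F(1/3) = 2**(2/3)*(-486 + 97*3**(1/3) + 594*2**(1/3))/288
F(7/4) = 2**(1/4)*(-2610 + 5299*3**(3/4) + 7740*2**(3/4))/13860
F(7/3) = 2**(2/3)*(-162 + 984*2**(1/3) + 1687*3**(1/3))/2240
F(-1/2) = 1 + 599*sqrt(6)/1134 + sqrt(2)

linearity at 1/2, 1, 3/2 turns ℳ[f](s) into 4 summed integrals
between 0 and 1/2 the integrand is t·t^(s-1)
the [1/2, 1) slice contributes ∫ (2*t + 1)·t^(s-1) dt
the [1, 3/2) slice contributes ∫ t/2·t^(s-1) dt
on [3/2, ∞) integrate f = t**(-3) against the kernel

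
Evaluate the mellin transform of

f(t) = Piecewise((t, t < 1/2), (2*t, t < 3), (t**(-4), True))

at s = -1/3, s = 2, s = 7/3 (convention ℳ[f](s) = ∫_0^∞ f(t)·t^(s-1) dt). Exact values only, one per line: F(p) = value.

F(-1/3) = 2**(1/3)*(-3159 + 6320*6**(2/3))/4212
F(2) = 1297/72
F(7/3) = 2**(2/3)*(-9 + 3904*6**(1/3))/480

breakpoints 1/2, 3: one integral from each of the 3 segments
between 0 and 1/2 the integrand is t·t^(s-1)
piece [1/2, 3): integrate 2*t against the kernel
the [3, ∞) slice contributes ∫ t**(-4)·t^(s-1) dt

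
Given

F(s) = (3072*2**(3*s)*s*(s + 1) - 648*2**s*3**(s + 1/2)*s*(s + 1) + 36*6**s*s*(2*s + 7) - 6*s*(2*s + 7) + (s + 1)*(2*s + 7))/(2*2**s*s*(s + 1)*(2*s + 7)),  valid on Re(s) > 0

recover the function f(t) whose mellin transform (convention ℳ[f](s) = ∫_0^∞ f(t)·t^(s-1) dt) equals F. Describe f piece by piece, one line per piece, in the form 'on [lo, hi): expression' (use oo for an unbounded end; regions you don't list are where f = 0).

on [0, 1/2): 1/2
on [1/2, 3): 6*t
on [3, 4): 6*t**(7/2)

decompose at 1/2, 3; ℳ[f](s) sums the 3 pieces' integrals
on [0, 1/2): add ∫ 1/2·t^(s-1) dt
∫ 6*t·t^(s-1) over [1/2, 3)
the [3, 4) slice contributes ∫ 6*t**(7/2)·t^(s-1) dt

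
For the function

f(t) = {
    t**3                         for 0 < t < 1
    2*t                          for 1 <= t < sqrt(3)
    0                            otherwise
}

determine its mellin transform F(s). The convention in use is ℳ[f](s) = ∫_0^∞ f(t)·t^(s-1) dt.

the power substitution comes off first: t**(3/2) on [0, 1); 2*sqrt(t) on [1, 3)
breakpoints 1: one integral from each of the 2 segments
∫ t**3·t^(s-1) over [0, 1)
segment 1 to sqrt(3) holds 2*t; add its integral

(2*3**(s/2 + 1/2)*(s + 3) - s - 5)/((s + 1)*(s + 3))
  Re(s) > -3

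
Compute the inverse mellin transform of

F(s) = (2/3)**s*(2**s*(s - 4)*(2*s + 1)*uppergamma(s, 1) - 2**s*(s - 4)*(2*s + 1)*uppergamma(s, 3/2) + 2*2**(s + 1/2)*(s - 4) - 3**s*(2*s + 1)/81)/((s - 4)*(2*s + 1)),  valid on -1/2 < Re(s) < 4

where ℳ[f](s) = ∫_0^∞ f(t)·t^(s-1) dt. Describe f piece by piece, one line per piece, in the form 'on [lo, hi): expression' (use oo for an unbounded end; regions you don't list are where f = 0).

strip the common scale on t: sqrt(t) on [0, 2); exp(-t/2) on [2, 3); t**(-4) on [3, ∞)
summing 3 kernel integrals split by 4/3, 2 yields ℳ[f](s)
over [0, 4/3), the kernel integral of sqrt(6)*sqrt(t)/2 enters the sum
for t in [4/3, 2): the term is ∫ exp(-3*t/4)·t^(s-1)
over [2, ∞), the kernel integral of 16/(81*t**4) enters the sum

on [0, 4/3): sqrt(6)*sqrt(t)/2
on [4/3, 2): exp(-3*t/4)
on [2, oo): 16/(81*t**4)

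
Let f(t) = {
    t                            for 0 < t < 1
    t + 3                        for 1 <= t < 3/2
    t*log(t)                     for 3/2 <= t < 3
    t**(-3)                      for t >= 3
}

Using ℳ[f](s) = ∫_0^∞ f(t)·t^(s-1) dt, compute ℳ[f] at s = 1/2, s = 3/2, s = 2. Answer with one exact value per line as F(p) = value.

treat the 4 regions marked off by 1, 3/2, 3 separately and sum
over [0, 1), the kernel integral of t enters the sum
over [1, 3/2), the kernel integral of (t + 3) enters the sum
segment 3/2 to 3 holds t*log(t); add its integral
[3, ∞) adds the kernel integral of t**(-3)

F(1/2) = -6 - 178*sqrt(3)/135 + log(2**(sqrt(6)/2)*3**(-sqrt(6)/2 + 2*sqrt(3))) + 23*sqrt(6)/6
F(3/2) = -922*sqrt(3)/675 - 2 + 213*sqrt(6)/100 + log(2**(9*sqrt(6)/20)*3**(-9*sqrt(6)/20 + 18*sqrt(3)/5))
F(2) = 17/24 + 9*log(2)/8 + 63*log(3)/8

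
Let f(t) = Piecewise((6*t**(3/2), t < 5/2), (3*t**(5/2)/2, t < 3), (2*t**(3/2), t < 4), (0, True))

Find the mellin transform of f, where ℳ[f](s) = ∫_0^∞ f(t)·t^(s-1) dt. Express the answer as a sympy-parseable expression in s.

(512*2**(3*s)*s + 1280*2**(3*s) + 90*sqrt(10)*5**s*s + 375*sqrt(10)*5**s + 240*sqrt(3)*6**s*s + 168*sqrt(3)*6**s)/(8*2**s*(4*s**2 + 16*s + 15))
  Re(s) > -3/2

treat the 3 regions marked off by 5/2, 3 separately and sum
on [0, 5/2): add ∫ 6*t**(3/2)·t^(s-1) dt
on [5/2, 3): add ∫ 3*t**(5/2)/2·t^(s-1) dt
segment [3, 4) carries 2*t**(3/2); integrate it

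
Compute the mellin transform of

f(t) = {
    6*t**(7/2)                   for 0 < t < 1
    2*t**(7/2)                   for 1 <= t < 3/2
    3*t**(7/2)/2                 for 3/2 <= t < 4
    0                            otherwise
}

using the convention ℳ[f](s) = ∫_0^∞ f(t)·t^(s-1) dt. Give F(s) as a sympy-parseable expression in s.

((3/2)**(s + 7/2) + 3*4**(s + 7/2) + 8)/(2*s + 7)
  Re(s) > -7/2

breakpoints 1, 3/2: one integral from each of the 3 segments
on [0, 1) integrate f = 6*t**(7/2) against the kernel
∫ over [1, 3/2) of 2*t**(7/2)·t^(s-1) joins the sum
∫ 3*t**(7/2)/2·t^(s-1) over [3/2, 4)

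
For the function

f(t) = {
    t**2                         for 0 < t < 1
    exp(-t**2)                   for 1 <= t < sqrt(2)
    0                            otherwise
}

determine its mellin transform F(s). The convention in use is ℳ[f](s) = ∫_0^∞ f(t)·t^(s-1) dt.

undo the power substitution: t on [0, 1); exp(-t) on [1, 2)
integrate the 2 segments split at 1, then add the results
[0, 1) adds the kernel integral of t**2
over [1, sqrt(2)), the kernel integral of exp(-t**2) enters the sum

((s + 2)*uppergamma(s/2, 1) - (s + 2)*uppergamma(s/2, 2) + 2)/(2*(s + 2))
  Re(s) > -2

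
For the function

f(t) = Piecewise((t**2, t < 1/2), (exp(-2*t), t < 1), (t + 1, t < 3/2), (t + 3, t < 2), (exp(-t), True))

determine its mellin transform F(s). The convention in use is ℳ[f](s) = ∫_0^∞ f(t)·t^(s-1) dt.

(20*2**(2*s)*s*(s + 2) + 12*2**(2*s)*(s + 2) + 4*2**s*s*(s + 1)*(s + 2)*uppergamma(s, 2) - 8*2**s*s*(s + 2) - 4*2**s*(s + 2) - 8*3**s*s*(s + 2) - 8*3**s*(s + 2) + 4*s*(s + 1)*(s + 2)*uppergamma(s, 1) - 4*s*(s + 1)*(s + 2)*uppergamma(s, 2) + s*(s + 1))/(4*2**s*s*(s + 1)*(s + 2))
  Re(s) > -2

linearity at 1/2, 1, 3/2, 2 turns ℳ[f](s) into 5 summed integrals
segment 0 to 1/2 holds t**2; add its integral
∫ over [1/2, 1) of exp(-2*t)·t^(s-1) joins the sum
segment 1 to 3/2 holds (t + 1); add its integral
on [3/2, 2): add ∫ (t + 3)·t^(s-1) dt
between 2 and ∞ the integrand is exp(-t)·t^(s-1)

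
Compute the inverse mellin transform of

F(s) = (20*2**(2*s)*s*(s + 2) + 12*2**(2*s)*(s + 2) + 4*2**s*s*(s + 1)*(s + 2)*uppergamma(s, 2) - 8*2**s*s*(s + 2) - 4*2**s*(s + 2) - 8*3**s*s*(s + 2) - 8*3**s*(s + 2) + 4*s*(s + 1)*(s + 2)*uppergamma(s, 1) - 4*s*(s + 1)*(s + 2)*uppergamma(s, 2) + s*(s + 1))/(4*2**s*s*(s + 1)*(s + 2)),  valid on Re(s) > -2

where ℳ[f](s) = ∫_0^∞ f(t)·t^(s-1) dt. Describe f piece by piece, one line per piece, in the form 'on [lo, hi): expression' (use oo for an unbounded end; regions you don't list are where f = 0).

summing 5 kernel integrals split by 1/2, 1, 3/2, 2 yields ℳ[f](s)
the [0, 1/2) slice contributes ∫ t**2·t^(s-1) dt
∫ exp(-2*t)·t^(s-1) over [1/2, 1)
on [1, 3/2) integrate f = (t + 1) against the kernel
on [3/2, 2) integrate f = (t + 3) against the kernel
the [2, ∞) slice contributes ∫ exp(-t)·t^(s-1) dt

on [0, 1/2): t**2
on [1/2, 1): exp(-2*t)
on [1, 3/2): t + 1
on [3/2, 2): t + 3
on [2, oo): exp(-t)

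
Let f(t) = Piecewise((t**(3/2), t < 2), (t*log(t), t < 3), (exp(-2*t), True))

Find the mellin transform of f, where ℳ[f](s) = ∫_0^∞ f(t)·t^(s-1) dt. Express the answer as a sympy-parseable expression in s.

(-12**s*s*(2*s + 3)*log(4) - 12**s*(2*s + 3)*log(4) + 12**s*(4*s + 6) + 12**s*sqrt(2)*(4*s**2 + 8*s + 4) + 3*18**s*s*(2*s + 3)*log(3) + 18**s*(-6*s - 9) + 3*18**s*(2*s + 3)*log(3) + 3**s*(2*s + 3)*(s**2 + 2*s + 1)*uppergamma(s, 6))/(6**s*(2*s + 3)*(s**2 + 2*s + 1))
  Re(s) > -3/2

the 3 pieces separated at 2, 3 each add one integral
∫ over [0, 2) of t**(3/2)·t^(s-1) joins the sum
on [2, 3): add ∫ t*log(t)·t^(s-1) dt
piece [3, ∞): integrate exp(-2*t) against the kernel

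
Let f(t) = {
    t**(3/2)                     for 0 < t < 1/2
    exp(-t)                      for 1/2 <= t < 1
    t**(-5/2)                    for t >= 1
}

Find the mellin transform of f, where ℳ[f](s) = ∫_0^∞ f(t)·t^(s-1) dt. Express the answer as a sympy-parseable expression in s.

decompose at 1/2, 1; ℳ[f](s) sums the 3 pieces' integrals
[0, 1/2) adds the kernel integral of t**(3/2)
over [1/2, 1), the kernel integral of exp(-t) enters the sum
[1, ∞) adds the kernel integral of t**(-5/2)

(2*2**s*(2*s - 5)*(2*s + 3)*uppergamma(s, 1/2) - 2*2**s*(2*s - 5)*(2*s + 3)*uppergamma(s, 1) - 4*2**s*(2*s + 3) + sqrt(2)*(2*s - 5))/(2*2**s*(2*s - 5)*(2*s + 3))
  -3/2 < Re(s) < 5/2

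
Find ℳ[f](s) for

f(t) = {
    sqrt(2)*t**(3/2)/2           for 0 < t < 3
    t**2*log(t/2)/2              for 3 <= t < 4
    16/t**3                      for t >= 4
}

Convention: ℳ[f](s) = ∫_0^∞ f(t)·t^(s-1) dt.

invert the shared t-power to get sqrt(2)*sqrt(t)/2 on [0, 3); t*log(t/2)/2 on [3, 4); 16/t**4 on [4, ∞)
back out the common scale on t: sqrt(t) on [0, 3/2); t*log(t) on [3/2, 2); t**(-4) on [2, ∞)
summing 3 kernel integrals split by 3, 4 yields ℳ[f](s)
the [0, 3) slice contributes ∫ sqrt(2)*t**(3/2)/2·t^(s-1) dt
between 3 and 4 the integrand is t**2*log(t/2)/2·t^(s-1)
on [4, ∞): add ∫ 16/t**3·t^(s-1) dt

(32*2**(2*s)*(s - 3)*(s + 1)*(2*s + 3)*log(2) - 32*2**(2*s)*(s - 3)*(2*s + 3) + 32*2**(2*s)*(s - 3)*(2*s + 3)*log(2) - 2**(2*s)*(2*s + 3)*(2*s + (s + 1)**2 + 3) + 3**s*(s - 3)*(s + 1)*(2*s + 3)*(-18*log(3) + 18*log(2)) + 3**s*(s - 3)*(2*s + 3)*(-18*log(3) + 18*log(2)) + 18*3**s*(s - 3)*(2*s + 3) + 12*3**s*sqrt(6)*(s - 3)*(2*s + (s + 1)**2 + 3))/(4*(s - 3)*(2*s + 3)*(2*s + (s + 1)**2 + 3))
  -3/2 < Re(s) < 3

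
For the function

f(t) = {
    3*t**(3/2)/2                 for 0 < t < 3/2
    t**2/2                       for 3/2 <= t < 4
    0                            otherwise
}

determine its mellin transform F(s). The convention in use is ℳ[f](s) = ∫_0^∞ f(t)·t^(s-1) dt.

f breaks at 3/2 into 2 integrals to sum
segment 0 to 3/2 holds 3*t**(3/2)/2; add its integral
∫ t**2/2·t^(s-1) over [3/2, 4)

(6*(3/2)**(s + 3/2)*(s + 2) - (3/2)**(s + 2)*(2*s + 3) + 4**(s + 2)*(2*s + 3))/(2*(s + 2)*(2*s + 3))
  Re(s) > -3/2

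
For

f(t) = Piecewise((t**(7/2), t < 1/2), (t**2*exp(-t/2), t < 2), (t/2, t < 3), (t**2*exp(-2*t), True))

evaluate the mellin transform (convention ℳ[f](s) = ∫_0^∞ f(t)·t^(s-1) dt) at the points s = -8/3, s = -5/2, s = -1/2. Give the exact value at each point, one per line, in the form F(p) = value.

F(-8/3) = -2**(1/3)*uppergamma(-2/3, 1)/2 - 3**(1/3)/30 + 2**(2/3)*uppergamma(-2/3, 6) + 3*2**(1/3)/40 + 3*2**(1/6)/5 + 2**(1/3)*uppergamma(-2/3, 1/4)/2
F(-5/2) = -sqrt(2)*sqrt(pi)*erfc(1/2) - sqrt(2)*exp(-1) - sqrt(3)/27 - 2*sqrt(2)*sqrt(pi)*erfc(sqrt(6)) + 2*sqrt(3)*exp(-6)/3 + sqrt(2)/12 + sqrt(2)*sqrt(pi)*erfc(1) + 1/2 + 2*sqrt(2)*exp(-1/4)
F(-1/2) = -sqrt(2) - 2*sqrt(2)*exp(-1) - sqrt(2)*sqrt(pi)*erfc(1) + sqrt(2)*sqrt(pi)*erfc(sqrt(6))/8 + sqrt(3)*exp(-6)/2 + 1/24 + sqrt(2)*exp(-1/4) + sqrt(2)*sqrt(pi)*erfc(1/2) + sqrt(3)

strip the shared t-power: t**(3/2) on [0, 1/2); exp(-t/2) on [1/2, 2); 1/(2*t) on [2, 3); …
summing 4 kernel integrals split by 1/2, 2, 3 yields ℳ[f](s)
piece [0, 1/2): integrate t**(7/2) against the kernel
segment [1/2, 2) carries t**2*exp(-t/2); integrate it
on [2, 3): add ∫ t/2·t^(s-1) dt
on [3, ∞): add ∫ t**2*exp(-2*t)·t^(s-1) dt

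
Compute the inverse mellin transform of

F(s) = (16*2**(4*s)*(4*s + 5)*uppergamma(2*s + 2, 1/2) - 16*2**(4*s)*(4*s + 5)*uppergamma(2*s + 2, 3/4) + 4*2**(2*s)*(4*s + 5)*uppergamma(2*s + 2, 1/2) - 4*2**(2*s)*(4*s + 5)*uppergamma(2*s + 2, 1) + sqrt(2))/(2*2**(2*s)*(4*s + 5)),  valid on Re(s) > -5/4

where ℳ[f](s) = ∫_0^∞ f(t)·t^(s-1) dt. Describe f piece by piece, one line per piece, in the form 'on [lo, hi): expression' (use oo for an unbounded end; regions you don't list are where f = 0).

on [0, 1/4): t**(5/4)
on [1/4, 1): t*exp(-sqrt(t))
on [1, 9/4): t*exp(-sqrt(t)/2)

strip the power substitution: t**(5/2) on [0, 1/2); t**2*exp(-t) on [1/2, 1); t**2*exp(-t/2) on [1, 3/2)
undo the shared t-power: sqrt(t) on [0, 1/2); exp(-t) on [1/2, 1); exp(-t/2) on [1, 3/2)
summing 3 kernel integrals split by 1/4, 1 yields ℳ[f](s)
on [0, 1/4) integrate f = t**(5/4) against the kernel
over [1/4, 1), the kernel integral of t*exp(-sqrt(t)) enters the sum
∫ over [1, 9/4) of t*exp(-sqrt(t)/2)·t^(s-1) joins the sum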